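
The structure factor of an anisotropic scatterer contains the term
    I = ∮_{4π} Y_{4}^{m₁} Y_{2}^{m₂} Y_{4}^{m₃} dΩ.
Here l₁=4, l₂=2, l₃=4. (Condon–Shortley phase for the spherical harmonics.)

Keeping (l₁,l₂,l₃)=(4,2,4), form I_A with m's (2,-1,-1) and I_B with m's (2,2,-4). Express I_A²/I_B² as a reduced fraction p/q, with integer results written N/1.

81/56

l's match ⇒ only the (l;m) 3-j factors differ between A and B.
A: triangle coeff Δ(4,2,4) = 1/13860; Σ_t [0,1]: t=0:+1/96 t=1:−1/240 = 1/160; (3j)²=27/1540 [(4 2 4; 2 -1 -1)], sign=-1
B: triangle coeff Δ(4,2,4) = 1/13860; Σ_t [2,2]: t=2:+1/2880 = 1/2880; (3j)²=2/165 [(4 2 4; 2 2 -4)], sign=+1
I_A²/I_B² = (27/1540)/(2/165) = 81/56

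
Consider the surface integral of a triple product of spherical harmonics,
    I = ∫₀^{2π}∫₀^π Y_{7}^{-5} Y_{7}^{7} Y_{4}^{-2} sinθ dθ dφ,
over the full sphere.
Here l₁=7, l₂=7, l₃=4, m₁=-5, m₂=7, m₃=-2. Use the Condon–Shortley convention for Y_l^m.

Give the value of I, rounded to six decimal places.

-0.164155

Checks pass: Σm=0; 18 even; l₃=4∈[0,14].
(2·7+1)(2·7+1)(2·4+1) = 2025
Δ: 10! 4! 4! / 19! → 1/58198140
sum: t=3:−1/17418240 t=4:+1/622080 t=5:−1/230400 t=6:+1/622080 t=7:−1/17418240 = -1/806400
3j²(7 7 4; 0 0 0) = Δ·Π!·Σ² = 2268/230945  (sign -1)
sum: t=10:+1/348364800 = 1/348364800
3j²(7 7 4; -5 7 -2) = Δ·Π!·Σ² = 11/646  (sign +1)
combine: 4πI² = 2025·2268/230945·11/646 = 459270/1356277
take √, sign -1: I = -0.16415530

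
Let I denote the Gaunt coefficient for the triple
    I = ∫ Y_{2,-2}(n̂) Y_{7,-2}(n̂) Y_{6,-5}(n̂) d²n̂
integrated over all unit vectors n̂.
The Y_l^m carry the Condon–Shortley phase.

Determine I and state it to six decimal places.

Σmᵢ = -9 ≠ 0, so the φ-integral vanishes; I = 0

0.000000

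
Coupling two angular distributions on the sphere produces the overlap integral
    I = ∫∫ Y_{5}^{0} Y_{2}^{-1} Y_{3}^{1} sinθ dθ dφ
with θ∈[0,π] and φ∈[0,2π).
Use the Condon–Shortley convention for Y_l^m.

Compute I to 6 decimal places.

0.169433

Checks pass: Σm=0; 10 even; l₃=3∈[3,7].
(2·5+1)(2·2+1)(2·3+1) = 385
Δ: 4! 6! 0! / 11! → 1/2310
sum: t=2:+1/144 = 1/144
3j²(5 2 3; 0 0 0) = Δ·Π!·Σ² = 10/231  (sign -1)
sum: t=1:−1/288 = -1/288
3j²(5 2 3; 0 -1 1) = Δ·Π!·Σ² = 5/231  (sign -1)
combine: 4πI² = 385·10/231·5/231 = 250/693
take √, sign +1: I = 0.16943318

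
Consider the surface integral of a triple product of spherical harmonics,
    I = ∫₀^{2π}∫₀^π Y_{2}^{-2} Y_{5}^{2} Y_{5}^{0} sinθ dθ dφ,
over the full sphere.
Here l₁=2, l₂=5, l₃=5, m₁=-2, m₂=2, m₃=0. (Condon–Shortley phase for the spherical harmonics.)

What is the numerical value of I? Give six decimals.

-0.191372

m-sum 0 ✓  L=12 even ✓  3≤5≤7 ✓
Π(2lᵢ+1) = 5×11×11 = 605
triangle coeff Δ(2,5,5) = 1/38610
Σ_t [0,2]: t=0:+1/2880 t=1:−1/576 t=2:+1/2880 = -1/960
(3j)²=10/429 [(2 5 5; 0 0 0)], sign=+1
Σ_t [2,2]: t=2:+1/2880 = 1/2880
(3j)²=14/429 [(2 5 5; -2 2 0)], sign=-1
⇒ 4πI² = 700/1521
I = (-1)√(700/1521/(4π)) = -0.19137248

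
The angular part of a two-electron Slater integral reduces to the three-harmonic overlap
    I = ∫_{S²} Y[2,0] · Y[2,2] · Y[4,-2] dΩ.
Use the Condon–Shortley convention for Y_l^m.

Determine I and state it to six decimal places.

m-sum 0 ✓  L=8 even ✓  0≤4≤4 ✓
Π(2lᵢ+1) = 5×5×9 = 225
triangle coeff Δ(2,2,4) = 1/630
Σ_t [0,0]: t=0:+1/16 = 1/16
(3j)²=2/35 [(2 2 4; 0 0 0)], sign=+1
Σ_t [0,0]: t=0:+1/96 = 1/96
(3j)²=1/42 [(2 2 4; 0 2 -2)], sign=+1
⇒ 4πI² = 15/49
I = (+1)√(15/49/(4π)) = 0.15607835

0.156078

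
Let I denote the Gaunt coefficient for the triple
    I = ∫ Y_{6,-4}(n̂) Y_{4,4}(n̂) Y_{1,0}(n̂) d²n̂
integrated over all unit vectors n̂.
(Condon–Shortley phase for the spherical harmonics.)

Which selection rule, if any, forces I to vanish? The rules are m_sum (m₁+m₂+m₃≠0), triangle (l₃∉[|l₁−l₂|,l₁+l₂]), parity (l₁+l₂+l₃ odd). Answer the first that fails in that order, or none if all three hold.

triangle

m₁+m₂+m₃ = -4 + 4 + 0 = 0  ✓
triangle: |6−4|=2 ≤ l₃=1 ≤ 6+4=10  ✗
parity: l₁+l₂+l₃ = 11 is odd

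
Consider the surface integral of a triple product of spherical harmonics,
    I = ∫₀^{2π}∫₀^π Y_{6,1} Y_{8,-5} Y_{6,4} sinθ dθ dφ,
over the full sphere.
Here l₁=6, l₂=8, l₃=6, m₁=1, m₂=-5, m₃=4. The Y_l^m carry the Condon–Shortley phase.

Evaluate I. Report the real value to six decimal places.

0.126849

m-sum 0 ✓  L=20 even ✓  2≤6≤14 ✓
Π(2lᵢ+1) = 13×17×13 = 2873
triangle coeff Δ(6,8,6) = 1/1309458150
Σ_t [2,6]: t=2:+1/49766400 t=3:−1/3110400 t=4:+1/1327104 t=5:−1/3110400 t=6:+1/49766400 = 1/6635520
(3j)²=350/46189 [(6 8 6; 0 0 0)], sign=+1
Σ_t [1,3]: t=1:−1/174182400 t=2:+1/43545600 t=3:−1/116121600 = 1/116121600
(3j)²=3/323 [(6 8 6; 1 -5 4)], sign=+1
⇒ 4πI² = 13650/67507
I = (+1)√(13650/67507/(4π)) = 0.12684898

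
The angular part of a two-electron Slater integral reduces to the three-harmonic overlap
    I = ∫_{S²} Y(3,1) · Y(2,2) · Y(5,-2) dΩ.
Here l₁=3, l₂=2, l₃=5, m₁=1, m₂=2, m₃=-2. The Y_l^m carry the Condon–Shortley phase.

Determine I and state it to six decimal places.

m-sum = 1 + 2 − 2 = 1 ≠ 0 ⇒ I = 0

0.000000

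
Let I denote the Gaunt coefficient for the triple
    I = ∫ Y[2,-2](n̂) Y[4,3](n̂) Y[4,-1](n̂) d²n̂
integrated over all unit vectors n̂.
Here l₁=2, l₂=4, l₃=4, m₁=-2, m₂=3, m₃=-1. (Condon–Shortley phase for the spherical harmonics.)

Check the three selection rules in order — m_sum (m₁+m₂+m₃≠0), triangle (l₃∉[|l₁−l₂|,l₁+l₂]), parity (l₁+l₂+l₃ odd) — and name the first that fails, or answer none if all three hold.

none

azimuthal sum: -2 + 3 − 1 = 0  ✓
2 ≤ 4 ≤ 6 (triangle on l)  ✓
L = 2 + 4 + 4 = 10 (even)  ✓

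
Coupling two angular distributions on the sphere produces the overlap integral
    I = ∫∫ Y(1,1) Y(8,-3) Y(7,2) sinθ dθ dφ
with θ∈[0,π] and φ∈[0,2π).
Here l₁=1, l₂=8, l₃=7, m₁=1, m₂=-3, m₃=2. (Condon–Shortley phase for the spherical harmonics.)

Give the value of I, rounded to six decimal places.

Checks pass: Σm=0; 16 even; l₃=7∈[7,9].
(2·1+1)(2·8+1)(2·7+1) = 765
Δ: 2! 0! 14! / 17! → 1/2040
sum: t=1:−1/25401600 = -1/25401600
3j²(1 8 7; 0 0 0) = Δ·Π!·Σ² = 8/255  (sign +1)
sum: t=0:+1/87091200 = 1/87091200
3j²(1 8 7; 1 -3 2) = Δ·Π!·Σ² = 11/408  (sign -1)
combine: 4πI² = 765·8/255·11/408 = 11/17
take √, sign -1: I = -0.22691696

-0.226917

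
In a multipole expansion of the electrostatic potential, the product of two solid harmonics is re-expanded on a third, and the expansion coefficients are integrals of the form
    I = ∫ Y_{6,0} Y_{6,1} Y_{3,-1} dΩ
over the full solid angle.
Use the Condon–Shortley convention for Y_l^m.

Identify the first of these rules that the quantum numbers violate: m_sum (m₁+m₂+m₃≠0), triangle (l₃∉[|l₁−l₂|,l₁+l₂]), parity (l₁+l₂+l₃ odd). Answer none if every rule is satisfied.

m₁+m₂+m₃ = 0 + 1 − 1 = 0  ✓
triangle: |6−6|=0 ≤ l₃=3 ≤ 6+6=12  ✓
parity: l₁+l₂+l₃ = 15 is odd  ✗

parity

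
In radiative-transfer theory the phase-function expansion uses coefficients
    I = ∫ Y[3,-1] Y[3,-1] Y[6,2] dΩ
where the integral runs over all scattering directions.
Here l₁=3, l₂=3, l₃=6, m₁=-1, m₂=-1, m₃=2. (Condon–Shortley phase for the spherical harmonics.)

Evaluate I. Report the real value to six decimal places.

Rules hold: Σm=0, L=12 even, 0≤6≤6.
N = 7·7·13 = 637
Δ = 0!·6!·6!/13! = 1/12012
Racah Σ t=0..0: t=0:+1/1296 = 1/1296
⇒ 3j(3 3 6; 0 0 0)² = 100/3003, sgn +1
Racah Σ t=0..0: t=0:+1/2304 = 1/2304
⇒ 3j(3 3 6; -1 -1 2)² = 5/143, sgn +1
4πI² = N·(3j₀)²·(3jₘ)² = 3500/4719
I = +1·√(0.741683/4π) = 0.24294284

0.242943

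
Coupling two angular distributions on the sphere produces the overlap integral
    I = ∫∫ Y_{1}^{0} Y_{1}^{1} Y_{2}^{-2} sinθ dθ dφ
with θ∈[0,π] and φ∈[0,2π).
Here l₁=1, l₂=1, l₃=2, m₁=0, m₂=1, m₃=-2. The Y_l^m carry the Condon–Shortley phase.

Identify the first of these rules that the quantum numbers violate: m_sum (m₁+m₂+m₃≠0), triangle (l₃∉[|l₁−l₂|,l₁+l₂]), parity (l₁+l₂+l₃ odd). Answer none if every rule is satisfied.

m₁+m₂+m₃ = 0 + 1 − 2 = -1  ✗
triangle: |1−1|=0 ≤ l₃=2 ≤ 1+1=2
parity: l₁+l₂+l₃ = 4 is even

m_sum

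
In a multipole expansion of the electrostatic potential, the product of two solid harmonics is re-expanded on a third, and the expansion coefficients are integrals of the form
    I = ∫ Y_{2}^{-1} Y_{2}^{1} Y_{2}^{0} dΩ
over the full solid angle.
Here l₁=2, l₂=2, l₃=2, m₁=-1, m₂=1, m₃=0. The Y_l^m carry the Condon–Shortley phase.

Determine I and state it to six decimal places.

Rules hold: Σm=0, L=6 even, 0≤2≤4.
N = 5·5·5 = 125
Δ = 2!·2!·2!/7! = 1/630
Racah Σ t=0..2: t=0:+1/8 t=1:−1/1 t=2:+1/8 = -3/4
⇒ 3j(2 2 2; 0 0 0)² = 2/35, sgn -1
Racah Σ t=1..2: t=1:−1/4 t=2:+1/2 = 1/4
⇒ 3j(2 2 2; -1 1 0)² = 1/70, sgn +1
4πI² = N·(3j₀)²·(3jₘ)² = 5/49
I = -1·√(0.102041/4π) = -0.09011188

-0.090112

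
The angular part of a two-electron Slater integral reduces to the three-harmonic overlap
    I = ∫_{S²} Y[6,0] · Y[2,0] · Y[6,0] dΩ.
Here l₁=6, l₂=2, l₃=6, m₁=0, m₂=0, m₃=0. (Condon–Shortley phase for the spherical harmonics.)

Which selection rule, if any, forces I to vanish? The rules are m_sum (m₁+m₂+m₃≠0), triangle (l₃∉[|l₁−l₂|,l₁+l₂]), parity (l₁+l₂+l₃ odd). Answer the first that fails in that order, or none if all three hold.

Σmᵢ = 0  ✓
l₃∈[|l₁−l₂|,l₁+l₂]=[4,8], have l₃=6  ✓
Σlᵢ = 14 ⇒ even  ✓

none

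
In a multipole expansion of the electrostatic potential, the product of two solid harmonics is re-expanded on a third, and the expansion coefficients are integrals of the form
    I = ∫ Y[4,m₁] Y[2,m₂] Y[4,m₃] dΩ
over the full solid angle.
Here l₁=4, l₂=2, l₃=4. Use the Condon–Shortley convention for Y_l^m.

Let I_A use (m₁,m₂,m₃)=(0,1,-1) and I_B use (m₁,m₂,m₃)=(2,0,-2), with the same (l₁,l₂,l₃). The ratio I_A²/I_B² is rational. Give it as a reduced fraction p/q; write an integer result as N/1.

l's match ⇒ only the (l;m) 3-j factors differ between A and B.
A: triangle coeff Δ(4,2,4) = 1/13860; Σ_t [1,2]: t=1:−1/72 t=2:+1/96 = -1/288; (3j)²=1/462 [(4 2 4; 0 1 -1)], sign=+1
B: triangle coeff Δ(4,2,4) = 1/13860; Σ_t [0,2]: t=0:+1/192 t=1:−1/120 t=2:+1/2880 = -1/360; (3j)²=16/3465 [(4 2 4; 2 0 -2)], sign=-1
I_A²/I_B² = (1/462)/(16/3465) = 15/32

15/32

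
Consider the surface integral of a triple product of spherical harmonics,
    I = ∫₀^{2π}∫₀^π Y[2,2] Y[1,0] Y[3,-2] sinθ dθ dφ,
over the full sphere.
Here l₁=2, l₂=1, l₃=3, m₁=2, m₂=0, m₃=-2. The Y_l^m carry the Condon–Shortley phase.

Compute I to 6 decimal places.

0.184674

Checks pass: Σm=0; 6 even; l₃=3∈[1,3].
(2·2+1)(2·1+1)(2·3+1) = 105
Δ: 0! 4! 2! / 7! → 1/105
sum: t=0:+1/4 = 1/4
3j²(2 1 3; 0 0 0) = Δ·Π!·Σ² = 3/35  (sign -1)
sum: t=0:+1/24 = 1/24
3j²(2 1 3; 2 0 -2) = Δ·Π!·Σ² = 1/21  (sign -1)
combine: 4πI² = 105·3/35·1/21 = 3/7
take √, sign +1: I = 0.18467439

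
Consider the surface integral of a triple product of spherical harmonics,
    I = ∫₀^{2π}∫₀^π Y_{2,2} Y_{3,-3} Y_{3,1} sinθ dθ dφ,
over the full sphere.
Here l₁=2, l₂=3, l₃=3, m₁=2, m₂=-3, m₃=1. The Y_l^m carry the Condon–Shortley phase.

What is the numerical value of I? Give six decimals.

0.132981

Rules hold: Σm=0, L=8 even, 1≤3≤5.
N = 5·7·7 = 245
Δ = 2!·2!·4!/9! = 1/3780
Racah Σ t=0..2: t=0:+1/24 t=1:−1/4 t=2:+1/24 = -1/6
⇒ 3j(2 3 3; 0 0 0)² = 4/105, sgn +1
Racah Σ t=0..0: t=0:+1/96 = 1/96
⇒ 3j(2 3 3; 2 -3 1)² = 1/42, sgn +1
4πI² = N·(3j₀)²·(3jₘ)² = 2/9
I = +1·√(0.222222/4π) = 0.13298076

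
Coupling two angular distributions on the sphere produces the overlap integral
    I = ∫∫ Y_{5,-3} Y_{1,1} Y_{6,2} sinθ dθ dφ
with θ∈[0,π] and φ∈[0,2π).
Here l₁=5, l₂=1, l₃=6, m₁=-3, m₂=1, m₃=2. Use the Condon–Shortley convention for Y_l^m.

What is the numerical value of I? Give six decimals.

0.100084

Rules hold: Σm=0, L=12 even, 4≤6≤6.
N = 11·3·13 = 429
Δ = 0!·10!·2!/13! = 1/858
Racah Σ t=0..0: t=0:+1/14400 = 1/14400
⇒ 3j(5 1 6; 0 0 0)² = 6/143, sgn +1
Racah Σ t=0..0: t=0:+1/161280 = 1/161280
⇒ 3j(5 1 6; -3 1 2)² = 1/143, sgn +1
4πI² = N·(3j₀)²·(3jₘ)² = 18/143
I = +1·√(0.125874/4π) = 0.10008369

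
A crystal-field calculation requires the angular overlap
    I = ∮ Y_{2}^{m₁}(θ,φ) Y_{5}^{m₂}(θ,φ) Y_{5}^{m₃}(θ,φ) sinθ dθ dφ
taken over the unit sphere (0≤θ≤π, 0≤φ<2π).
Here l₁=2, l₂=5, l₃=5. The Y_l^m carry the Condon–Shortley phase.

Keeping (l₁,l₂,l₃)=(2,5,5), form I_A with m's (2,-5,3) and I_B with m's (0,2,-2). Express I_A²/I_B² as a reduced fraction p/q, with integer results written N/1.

5/6

l's match ⇒ only the (l;m) 3-j factors differ between A and B.
A: triangle coeff Δ(2,5,5) = 1/38610; Σ_t [0,0]: t=0:+1/161280 = 1/161280; (3j)²=1/143 [(2 5 5; 2 -5 3)], sign=+1
B: triangle coeff Δ(2,5,5) = 1/38610; Σ_t [0,2]: t=0:+1/20160 t=1:−1/1440 t=2:+1/2880 = -1/3360; (3j)²=6/715 [(2 5 5; 0 2 -2)], sign=+1
I_A²/I_B² = (1/143)/(6/715) = 5/6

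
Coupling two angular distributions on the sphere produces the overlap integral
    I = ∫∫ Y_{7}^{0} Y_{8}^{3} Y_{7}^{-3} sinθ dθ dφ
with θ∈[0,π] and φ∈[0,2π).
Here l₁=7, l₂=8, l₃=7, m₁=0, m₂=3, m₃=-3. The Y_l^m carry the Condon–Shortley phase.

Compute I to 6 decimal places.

m-sum 0 ✓  L=22 even ✓  1≤7≤15 ✓
Π(2lᵢ+1) = 15×17×15 = 3825
triangle coeff Δ(7,8,7) = 1/22086194130
Σ_t [1,7]: t=1:−1/18289152000 t=2:+1/248832000 t=3:−1/24883200 t=4:+1/11943936 t=5:−1/24883200 t=6:+1/248832000 t=7:−1/18289152000 = 11/975421440
(3j)²=1750/289731 [(7 8 7; 0 0 0)], sign=-1
Σ_t [3,7]: t=3:−1/1393459200 t=4:+1/104509440 t=5:−1/49766400 t=6:+1/124416000 t=7:−1/2090188800 = -11/2985984000
(3j)²=3773/579462 [(7 8 7; 0 3 -3)], sign=-1
⇒ 4πI² = 82534375/548653937
I = (+1)√(82534375/548653937/(4π)) = 0.10941157

0.109412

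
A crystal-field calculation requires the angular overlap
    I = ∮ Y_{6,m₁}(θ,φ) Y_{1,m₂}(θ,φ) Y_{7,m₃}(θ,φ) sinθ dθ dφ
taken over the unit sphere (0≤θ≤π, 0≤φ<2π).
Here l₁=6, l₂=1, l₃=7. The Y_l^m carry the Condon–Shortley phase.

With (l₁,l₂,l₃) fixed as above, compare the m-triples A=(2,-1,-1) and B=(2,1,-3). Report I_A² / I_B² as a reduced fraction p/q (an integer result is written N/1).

1/3

l's match ⇒ only the (l;m) 3-j factors differ between A and B.
A: triangle coeff Δ(6,1,7) = 1/1365; Σ_t [0,0]: t=0:+1/1935360 = 1/1935360; (3j)²=1/91 [(6 1 7; 2 -1 -1)], sign=+1
B: triangle coeff Δ(6,1,7) = 1/1365; Σ_t [0,0]: t=0:+1/1935360 = 1/1935360; (3j)²=3/91 [(6 1 7; 2 1 -3)], sign=+1
I_A²/I_B² = (1/91)/(3/91) = 1/3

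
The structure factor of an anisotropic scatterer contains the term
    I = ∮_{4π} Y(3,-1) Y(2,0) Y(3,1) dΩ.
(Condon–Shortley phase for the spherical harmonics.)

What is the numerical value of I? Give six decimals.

Checks pass: Σm=0; 8 even; l₃=3∈[1,5].
(2·3+1)(2·2+1)(2·3+1) = 245
Δ: 2! 4! 2! / 9! → 1/3780
sum: t=0:+1/24 t=1:−1/4 t=2:+1/24 = -1/6
3j²(3 2 3; 0 0 0) = Δ·Π!·Σ² = 4/105  (sign +1)
sum: t=0:+1/96 t=1:−1/6 t=2:+1/16 = -3/32
3j²(3 2 3; -1 0 1) = Δ·Π!·Σ² = 3/140  (sign -1)
combine: 4πI² = 245·4/105·3/140 = 1/5
take √, sign -1: I = -0.12615663

-0.126157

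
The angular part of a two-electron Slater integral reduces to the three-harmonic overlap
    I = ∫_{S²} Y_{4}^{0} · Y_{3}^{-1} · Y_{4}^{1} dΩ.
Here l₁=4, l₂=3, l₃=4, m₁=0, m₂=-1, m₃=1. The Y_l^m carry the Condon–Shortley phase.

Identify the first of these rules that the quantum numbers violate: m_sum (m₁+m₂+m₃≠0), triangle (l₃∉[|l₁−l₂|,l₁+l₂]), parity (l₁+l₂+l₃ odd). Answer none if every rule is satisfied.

parity

m₁+m₂+m₃ = 0 − 1 + 1 = 0  ✓
triangle: |4−3|=1 ≤ l₃=4 ≤ 4+3=7  ✓
parity: l₁+l₂+l₃ = 11 is odd  ✗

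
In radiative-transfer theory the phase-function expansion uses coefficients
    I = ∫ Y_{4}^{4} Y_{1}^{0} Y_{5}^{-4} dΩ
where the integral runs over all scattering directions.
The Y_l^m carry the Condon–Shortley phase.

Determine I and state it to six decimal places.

0.147319

m-sum 0 ✓  L=10 even ✓  3≤5≤5 ✓
Π(2lᵢ+1) = 9×3×11 = 297
triangle coeff Δ(4,1,5) = 1/495
Σ_t [0,0]: t=0:+1/576 = 1/576
(3j)²=5/99 [(4 1 5; 0 0 0)], sign=-1
Σ_t [0,0]: t=0:+1/40320 = 1/40320
(3j)²=1/55 [(4 1 5; 4 0 -4)], sign=-1
⇒ 4πI² = 3/11
I = (+1)√(3/11/(4π)) = 0.14731920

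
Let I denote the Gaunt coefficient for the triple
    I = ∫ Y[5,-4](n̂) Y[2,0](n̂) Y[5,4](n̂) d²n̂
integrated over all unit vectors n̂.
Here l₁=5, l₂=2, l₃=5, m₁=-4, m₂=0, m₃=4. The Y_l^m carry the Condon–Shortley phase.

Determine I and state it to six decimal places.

-0.097044

m-sum 0 ✓  L=12 even ✓  3≤5≤7 ✓
Π(2lᵢ+1) = 11×5×11 = 605
triangle coeff Δ(5,2,5) = 1/38610
Σ_t [0,2]: t=0:+1/2880 t=1:−1/576 t=2:+1/2880 = -1/960
(3j)²=10/429 [(5 2 5; 0 0 0)], sign=+1
Σ_t [1,2]: t=1:−1/40320 t=2:+1/20160 = 1/40320
(3j)²=6/715 [(5 2 5; -4 0 4)], sign=-1
⇒ 4πI² = 20/169
I = (-1)√(20/169/(4π)) = -0.09704356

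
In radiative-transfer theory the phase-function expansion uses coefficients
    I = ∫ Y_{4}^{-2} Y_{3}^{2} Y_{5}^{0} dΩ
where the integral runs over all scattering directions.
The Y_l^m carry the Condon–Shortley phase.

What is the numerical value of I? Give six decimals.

-0.171327

Checks pass: Σm=0; 12 even; l₃=5∈[1,7].
(2·4+1)(2·3+1)(2·5+1) = 693
Δ: 2! 6! 4! / 13! → 1/180180
sum: t=0:+1/576 t=1:−1/144 t=2:+1/576 = -1/288
3j²(4 3 5; 0 0 0) = Δ·Π!·Σ² = 20/1001  (sign +1)
sum: t=1:−1/2880 t=2:+1/576 = 1/720
3j²(4 3 5; -2 2 0) = Δ·Π!·Σ² = 80/3003  (sign -1)
combine: 4πI² = 693·20/1001·80/3003 = 4800/13013
take √, sign -1: I = -0.17132746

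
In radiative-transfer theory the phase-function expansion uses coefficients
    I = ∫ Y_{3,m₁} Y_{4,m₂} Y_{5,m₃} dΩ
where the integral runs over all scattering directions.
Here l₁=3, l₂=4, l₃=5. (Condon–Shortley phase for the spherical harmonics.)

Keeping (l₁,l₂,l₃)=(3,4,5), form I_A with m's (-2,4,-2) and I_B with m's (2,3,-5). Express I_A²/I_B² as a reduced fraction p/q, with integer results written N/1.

4/15

Shared (l₁,l₂,l₃)=(3,4,5): N and (l;000)² cancel in I_A²/I_B².
A: Δ = 2!·4!·6!/13! = 1/180180; Racah Σ t=2..2: t=2:+1/8640 = 1/8640; ⇒ 3j(3 4 5; -2 4 -2)² = 14/1287, sgn -1
B: Δ = 2!·4!·6!/13! = 1/180180; Racah Σ t=1..1: t=1:−1/17280 = -1/17280; ⇒ 3j(3 4 5; 2 3 -5)² = 35/858, sgn -1
I_A²/I_B² = (14/1287)/(35/858) = 4/15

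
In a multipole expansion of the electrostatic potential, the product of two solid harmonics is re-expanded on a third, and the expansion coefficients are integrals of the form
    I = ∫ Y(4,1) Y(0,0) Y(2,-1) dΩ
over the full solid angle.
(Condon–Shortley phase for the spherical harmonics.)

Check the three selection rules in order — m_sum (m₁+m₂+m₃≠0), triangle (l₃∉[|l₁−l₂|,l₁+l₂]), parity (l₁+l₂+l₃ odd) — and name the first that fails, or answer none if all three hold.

Σmᵢ = 0  ✓
l₃∈[|l₁−l₂|,l₁+l₂]=[4,4], have l₃=2  ✗
Σlᵢ = 6 ⇒ even

triangle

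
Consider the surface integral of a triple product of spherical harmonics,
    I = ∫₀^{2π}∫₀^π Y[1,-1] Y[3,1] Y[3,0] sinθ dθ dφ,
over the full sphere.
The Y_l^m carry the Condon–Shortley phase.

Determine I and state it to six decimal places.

L=7 odd ⇒ parity kills the (l;000) factor ⇒ I = 0

0.000000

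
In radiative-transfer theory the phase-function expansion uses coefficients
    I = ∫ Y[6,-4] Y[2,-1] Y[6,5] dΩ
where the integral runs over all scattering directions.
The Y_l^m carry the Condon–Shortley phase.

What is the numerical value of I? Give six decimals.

Checks pass: Σm=0; 14 even; l₃=6∈[4,8].
(2·6+1)(2·2+1)(2·6+1) = 845
Δ: 2! 10! 2! / 15! → 1/90090
sum: t=0:+1/69120 t=1:−1/14400 t=2:+1/69120 = -7/172800
3j²(6 2 6; 0 0 0) = Δ·Π!·Σ² = 14/715  (sign -1)
sum: t=0:+1/7257600 t=1:−1/725760 = -1/806400
3j²(6 2 6; -4 -1 5) = Δ·Π!·Σ² = 27/910  (sign +1)
combine: 4πI² = 845·14/715·27/910 = 27/55
take √, sign -1: I = -0.19764945

-0.197649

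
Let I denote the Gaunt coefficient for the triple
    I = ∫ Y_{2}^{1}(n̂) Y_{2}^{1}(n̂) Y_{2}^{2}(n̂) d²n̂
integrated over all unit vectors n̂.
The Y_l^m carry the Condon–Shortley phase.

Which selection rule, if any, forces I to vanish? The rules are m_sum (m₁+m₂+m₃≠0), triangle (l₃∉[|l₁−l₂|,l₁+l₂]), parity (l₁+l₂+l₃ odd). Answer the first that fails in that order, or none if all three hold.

m_sum

Σmᵢ = 4  ✗
l₃∈[|l₁−l₂|,l₁+l₂]=[0,4], have l₃=2
Σlᵢ = 6 ⇒ even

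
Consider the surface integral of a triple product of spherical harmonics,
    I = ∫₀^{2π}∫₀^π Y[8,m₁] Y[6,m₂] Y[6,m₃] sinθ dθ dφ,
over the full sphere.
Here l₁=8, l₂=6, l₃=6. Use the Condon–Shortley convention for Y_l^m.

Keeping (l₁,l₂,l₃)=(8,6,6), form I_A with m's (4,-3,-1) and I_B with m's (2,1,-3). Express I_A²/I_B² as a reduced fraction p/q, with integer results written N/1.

55/722

Same 8,6,6: normalisation and zero-m 3j drop out of the ratio.
A: Δ: 8! 8! 4! / 21! → 1/1309458150; sum: t=0:+1/139345920 t=1:−1/14515200 t=2:+1/12441600 t=3:−1/87091200 = 1/139345920; 3j²(8 6 6; 4 -3 -1) = Δ·Π!·Σ² = 5/8398  (sign -1)
B: Δ: 8! 8! 4! / 21! → 1/1309458150; sum: t=3:−1/12441600 t=4:+1/4976640 t=5:−1/14515200 t=6:+1/348364800 = 19/348364800; 3j²(8 6 6; 2 1 -3) = Δ·Π!·Σ² = 19/2431  (sign -1)
I_A²/I_B² = (5/8398)/(19/2431) = 55/722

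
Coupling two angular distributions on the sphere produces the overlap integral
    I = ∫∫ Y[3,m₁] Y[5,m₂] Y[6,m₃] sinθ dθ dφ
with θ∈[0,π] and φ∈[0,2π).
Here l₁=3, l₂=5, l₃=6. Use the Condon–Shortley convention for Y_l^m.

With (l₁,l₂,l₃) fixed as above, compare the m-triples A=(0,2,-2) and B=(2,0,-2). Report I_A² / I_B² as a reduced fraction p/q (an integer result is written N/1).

4/7

Same 3,5,6: normalisation and zero-m 3j drop out of the ratio.
A: Δ: 2! 4! 8! / 15! → 1/675675; sum: t=0:+1/60480 t=1:−1/5760 t=2:+1/8640 = -1/24192; 3j²(3 5 6; 0 2 -2) = Δ·Π!·Σ² = 8/3003  (sign -1)
B: Δ: 2! 4! 8! / 15! → 1/675675; sum: t=0:+1/8640 t=1:−1/13824 = 1/23040; 3j²(3 5 6; 2 0 -2) = Δ·Π!·Σ² = 2/429  (sign +1)
I_A²/I_B² = (8/3003)/(2/429) = 4/7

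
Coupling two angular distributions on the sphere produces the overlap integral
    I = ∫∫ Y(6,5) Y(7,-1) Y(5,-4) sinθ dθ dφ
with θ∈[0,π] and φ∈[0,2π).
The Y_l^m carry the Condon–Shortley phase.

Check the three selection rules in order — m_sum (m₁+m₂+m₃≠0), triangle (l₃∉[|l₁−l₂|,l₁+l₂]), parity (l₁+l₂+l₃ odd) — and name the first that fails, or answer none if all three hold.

Σmᵢ = 0  ✓
l₃∈[|l₁−l₂|,l₁+l₂]=[1,13], have l₃=5  ✓
Σlᵢ = 18 ⇒ even  ✓

none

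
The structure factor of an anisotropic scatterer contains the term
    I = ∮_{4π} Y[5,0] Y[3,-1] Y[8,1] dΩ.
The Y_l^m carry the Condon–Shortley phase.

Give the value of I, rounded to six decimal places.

-0.215961

m-sum 0 ✓  L=16 even ✓  2≤8≤8 ✓
Π(2lᵢ+1) = 11×7×17 = 1309
triangle coeff Δ(5,3,8) = 1/136136
Σ_t [0,0]: t=0:+1/518400 = 1/518400
(3j)²=56/2431 [(5 3 8; 0 0 0)], sign=+1
Σ_t [0,0]: t=0:+1/691200 = 1/691200
(3j)²=189/9724 [(5 3 8; 0 -1 1)], sign=-1
⇒ 4πI² = 18522/31603
I = (-1)√(18522/31603/(4π)) = -0.21596076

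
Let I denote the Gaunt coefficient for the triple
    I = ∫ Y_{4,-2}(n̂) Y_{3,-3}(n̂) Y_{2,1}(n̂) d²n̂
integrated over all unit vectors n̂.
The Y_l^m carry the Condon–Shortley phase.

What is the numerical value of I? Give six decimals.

0.000000

m-sum = -2 − 3 + 1 = -4 ≠ 0 ⇒ I = 0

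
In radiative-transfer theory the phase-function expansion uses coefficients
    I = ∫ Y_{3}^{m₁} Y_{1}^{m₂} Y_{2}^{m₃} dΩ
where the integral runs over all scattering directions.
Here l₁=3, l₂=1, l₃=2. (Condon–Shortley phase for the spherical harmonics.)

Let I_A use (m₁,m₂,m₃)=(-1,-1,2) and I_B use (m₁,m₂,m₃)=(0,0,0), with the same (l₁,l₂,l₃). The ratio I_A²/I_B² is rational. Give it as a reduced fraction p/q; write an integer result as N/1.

1/9

l's match ⇒ only the (l;m) 3-j factors differ between A and B.
A: triangle coeff Δ(3,1,2) = 1/105; Σ_t [0,0]: t=0:+1/48 = 1/48; (3j)²=1/105 [(3 1 2; -1 -1 2)], sign=+1
B: triangle coeff Δ(3,1,2) = 1/105; Σ_t [1,1]: t=1:−1/4 = -1/4; (3j)²=3/35 [(3 1 2; 0 0 0)], sign=-1
I_A²/I_B² = (1/105)/(3/35) = 1/9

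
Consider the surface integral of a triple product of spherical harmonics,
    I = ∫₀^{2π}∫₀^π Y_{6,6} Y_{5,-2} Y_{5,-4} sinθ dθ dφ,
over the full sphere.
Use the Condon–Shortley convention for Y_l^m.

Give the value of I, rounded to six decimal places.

-0.161540

Rules hold: Σm=0, L=16 even, 1≤5≤11.
N = 13·11·11 = 1573
Δ = 6!·6!·4!/17! = 1/28588560
Racah Σ t=1..5: t=1:−1/345600 t=2:+1/13824 t=3:−1/5184 t=4:+1/13824 t=5:−1/345600 = -7/129600
⇒ 3j(6 5 5; 0 0 0)² = 80/7293, sgn +1
Racah Σ t=0..0: t=0:+1/3110400 = 1/3110400
⇒ 3j(6 5 5; 6 -2 -4)² = 21/1105, sgn -1
4πI² = N·(3j₀)²·(3jₘ)² = 1232/3757
I = -1·√(0.327921/4π) = -0.16153991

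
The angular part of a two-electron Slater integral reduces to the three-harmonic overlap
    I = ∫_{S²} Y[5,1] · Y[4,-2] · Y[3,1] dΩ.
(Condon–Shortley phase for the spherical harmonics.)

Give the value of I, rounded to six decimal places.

0.106335

Checks pass: Σm=0; 12 even; l₃=3∈[1,9].
(2·5+1)(2·4+1)(2·3+1) = 693
Δ: 6! 4! 2! / 13! → 1/180180
sum: t=2:+1/576 t=3:−1/144 t=4:+1/576 = -1/288
3j²(5 4 3; 0 0 0) = Δ·Π!·Σ² = 20/1001  (sign +1)
sum: t=0:+1/34560 t=1:−1/720 t=2:+1/384 = 43/34560
3j²(5 4 3; 1 -2 1) = Δ·Π!·Σ² = 1849/180180  (sign +1)
combine: 4πI² = 693·20/1001·1849/180180 = 1849/13013
take √, sign +1: I = 0.10633465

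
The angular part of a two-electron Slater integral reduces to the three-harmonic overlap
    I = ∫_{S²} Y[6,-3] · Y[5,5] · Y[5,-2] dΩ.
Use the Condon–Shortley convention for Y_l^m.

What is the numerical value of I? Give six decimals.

Checks pass: Σm=0; 16 even; l₃=5∈[1,11].
(2·6+1)(2·5+1)(2·5+1) = 1573
Δ: 6! 6! 4! / 17! → 1/28588560
sum: t=1:−1/345600 t=2:+1/13824 t=3:−1/5184 t=4:+1/13824 t=5:−1/345600 = -7/129600
3j²(6 5 5; 0 0 0) = Δ·Π!·Σ² = 80/7293  (sign +1)
sum: t=6:+1/622080 = 1/622080
3j²(6 5 5; -3 5 -2) = Δ·Π!·Σ² = 105/4862  (sign -1)
combine: 4πI² = 1573·80/7293·105/4862 = 1400/3757
take √, sign -1: I = -0.17220212

-0.172202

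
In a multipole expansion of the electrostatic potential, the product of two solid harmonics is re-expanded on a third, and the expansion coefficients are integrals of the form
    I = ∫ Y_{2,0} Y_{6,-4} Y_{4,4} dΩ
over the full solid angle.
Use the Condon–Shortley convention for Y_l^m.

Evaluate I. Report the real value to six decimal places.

Rules hold: Σm=0, L=12 even, 4≤4≤8.
N = 5·13·9 = 585
Δ = 4!·0!·8!/13! = 1/6435
Racah Σ t=2..2: t=2:+1/2304 = 1/2304
⇒ 3j(2 6 4; 0 0 0)² = 5/143, sgn +1
Racah Σ t=2..2: t=2:+1/161280 = 1/161280
⇒ 3j(2 6 4; 0 -4 4)² = 1/143, sgn +1
4πI² = N·(3j₀)²·(3jₘ)² = 225/1573
I = +1·√(0.143039/4π) = 0.10668957

0.106690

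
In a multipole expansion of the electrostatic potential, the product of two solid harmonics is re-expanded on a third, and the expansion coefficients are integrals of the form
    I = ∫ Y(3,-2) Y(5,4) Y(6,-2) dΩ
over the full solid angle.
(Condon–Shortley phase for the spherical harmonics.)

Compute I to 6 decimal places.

-0.139560

m-sum 0 ✓  L=14 even ✓  2≤6≤8 ✓
Π(2lᵢ+1) = 7×11×13 = 1001
triangle coeff Δ(3,5,6) = 1/675675
Σ_t [0,2]: t=0:+1/8640 t=1:−1/2304 t=2:+1/8640 = -7/34560
(3j)²=7/429 [(3 5 6; 0 0 0)], sign=-1
Σ_t [1,2]: t=1:−1/967680 t=2:+1/60480 = 1/64512
(3j)²=15/1001 [(3 5 6; -2 4 -2)], sign=+1
⇒ 4πI² = 35/143
I = (-1)√(35/143/(4π)) = -0.13956004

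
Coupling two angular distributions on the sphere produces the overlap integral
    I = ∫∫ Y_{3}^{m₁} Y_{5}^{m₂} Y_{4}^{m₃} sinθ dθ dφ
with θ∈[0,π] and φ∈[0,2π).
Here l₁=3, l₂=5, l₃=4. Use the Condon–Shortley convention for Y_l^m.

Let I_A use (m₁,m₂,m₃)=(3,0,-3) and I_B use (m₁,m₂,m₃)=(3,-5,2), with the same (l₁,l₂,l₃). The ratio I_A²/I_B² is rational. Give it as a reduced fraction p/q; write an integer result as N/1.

1/2

Same 3,5,4: normalisation and zero-m 3j drop out of the ratio.
A: Δ: 4! 2! 6! / 13! → 1/180180; sum: t=0:+1/5760 = 1/5760; 3j²(3 5 4; 3 0 -3) = Δ·Π!·Σ² = 5/572  (sign -1)
B: Δ: 4! 2! 6! / 13! → 1/180180; sum: t=0:+1/34560 = 1/34560; 3j²(3 5 4; 3 -5 2) = Δ·Π!·Σ² = 5/286  (sign +1)
I_A²/I_B² = (5/572)/(5/286) = 1/2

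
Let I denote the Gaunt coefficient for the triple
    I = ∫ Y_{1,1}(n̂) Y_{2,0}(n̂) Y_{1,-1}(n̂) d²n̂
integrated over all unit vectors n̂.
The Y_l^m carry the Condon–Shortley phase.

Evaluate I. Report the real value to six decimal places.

0.126157

Checks pass: Σm=0; 4 even; l₃=1∈[1,3].
(2·1+1)(2·2+1)(2·1+1) = 45
Δ: 2! 0! 2! / 5! → 1/30
sum: t=1:−1/1 = -1/1
3j²(1 2 1; 0 0 0) = Δ·Π!·Σ² = 2/15  (sign +1)
sum: t=0:+1/4 = 1/4
3j²(1 2 1; 1 0 -1) = Δ·Π!·Σ² = 1/30  (sign +1)
combine: 4πI² = 45·2/15·1/30 = 1/5
take √, sign +1: I = 0.12615663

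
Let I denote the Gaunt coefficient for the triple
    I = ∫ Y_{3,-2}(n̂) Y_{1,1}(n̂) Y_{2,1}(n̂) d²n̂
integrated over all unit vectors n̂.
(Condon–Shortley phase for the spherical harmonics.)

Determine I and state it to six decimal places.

Rules hold: Σm=0, L=6 even, 2≤2≤4.
N = 7·3·5 = 105
Δ = 2!·4!·0!/7! = 1/105
Racah Σ t=1..1: t=1:−1/4 = -1/4
⇒ 3j(3 1 2; 0 0 0)² = 3/35, sgn -1
Racah Σ t=2..2: t=2:+1/12 = 1/12
⇒ 3j(3 1 2; -2 1 1)² = 2/21, sgn -1
4πI² = N·(3j₀)²·(3jₘ)² = 6/7
I = +1·√(0.857143/4π) = 0.26116903

0.261169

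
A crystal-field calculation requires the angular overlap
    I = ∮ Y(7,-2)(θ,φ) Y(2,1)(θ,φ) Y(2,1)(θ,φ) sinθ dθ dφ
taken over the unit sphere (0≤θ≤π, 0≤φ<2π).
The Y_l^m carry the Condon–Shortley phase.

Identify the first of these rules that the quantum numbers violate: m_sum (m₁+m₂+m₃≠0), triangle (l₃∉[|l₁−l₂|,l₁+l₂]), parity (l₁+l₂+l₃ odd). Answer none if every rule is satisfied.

m₁+m₂+m₃ = -2 + 1 + 1 = 0  ✓
triangle: |7−2|=5 ≤ l₃=2 ≤ 7+2=9  ✗
parity: l₁+l₂+l₃ = 11 is odd

triangle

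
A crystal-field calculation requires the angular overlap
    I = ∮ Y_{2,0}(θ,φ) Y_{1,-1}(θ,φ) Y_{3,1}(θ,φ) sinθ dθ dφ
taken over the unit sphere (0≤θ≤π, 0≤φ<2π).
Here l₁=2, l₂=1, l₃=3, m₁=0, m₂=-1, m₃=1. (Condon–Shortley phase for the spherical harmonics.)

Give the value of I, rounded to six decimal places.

m-sum 0 ✓  L=6 even ✓  1≤3≤3 ✓
Π(2lᵢ+1) = 5×3×7 = 105
triangle coeff Δ(2,1,3) = 1/105
Σ_t [0,0]: t=0:+1/4 = 1/4
(3j)²=3/35 [(2 1 3; 0 0 0)], sign=-1
Σ_t [0,0]: t=0:+1/8 = 1/8
(3j)²=2/35 [(2 1 3; 0 -1 1)], sign=+1
⇒ 4πI² = 18/35
I = (-1)√(18/35/(4π)) = -0.20230066

-0.202301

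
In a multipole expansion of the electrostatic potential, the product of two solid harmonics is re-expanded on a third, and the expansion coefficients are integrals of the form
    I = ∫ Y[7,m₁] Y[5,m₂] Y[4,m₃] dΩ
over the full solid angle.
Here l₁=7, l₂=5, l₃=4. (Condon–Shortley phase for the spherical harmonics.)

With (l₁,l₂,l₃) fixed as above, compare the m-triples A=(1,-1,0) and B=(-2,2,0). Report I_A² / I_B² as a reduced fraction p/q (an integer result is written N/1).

l's match ⇒ only the (l;m) 3-j factors differ between A and B.
A: triangle coeff Δ(7,5,4) = 1/6126120; Σ_t [2,4]: t=2:+1/138240 t=3:−1/25920 t=4:+1/55296 = -11/829440; (3j)²=11/1326 [(7 5 4; 1 -1 0)], sign=-1
B: triangle coeff Δ(7,5,4) = 1/6126120; Σ_t [5,7]: t=5:−1/69120 t=6:+1/51840 t=7:−1/483840 = 1/362880; (3j)²=16/17017 [(7 5 4; -2 2 0)], sign=+1
I_A²/I_B² = (11/1326)/(16/17017) = 847/96

847/96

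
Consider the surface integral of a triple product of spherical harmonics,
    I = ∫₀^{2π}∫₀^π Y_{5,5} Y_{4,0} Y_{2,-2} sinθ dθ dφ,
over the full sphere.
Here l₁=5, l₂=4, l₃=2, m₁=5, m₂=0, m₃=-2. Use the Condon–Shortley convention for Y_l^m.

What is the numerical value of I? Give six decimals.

Σmᵢ = 3 ≠ 0, so the φ-integral vanishes; I = 0

0.000000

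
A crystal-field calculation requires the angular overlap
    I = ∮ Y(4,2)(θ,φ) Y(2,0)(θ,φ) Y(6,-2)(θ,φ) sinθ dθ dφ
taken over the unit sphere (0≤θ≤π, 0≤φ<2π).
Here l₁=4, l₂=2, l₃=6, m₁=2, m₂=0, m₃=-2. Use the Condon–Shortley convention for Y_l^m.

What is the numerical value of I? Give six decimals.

m-sum 0 ✓  L=12 even ✓  2≤6≤6 ✓
Π(2lᵢ+1) = 9×5×13 = 585
triangle coeff Δ(4,2,6) = 1/6435
Σ_t [0,0]: t=0:+1/2304 = 1/2304
(3j)²=5/143 [(4 2 6; 0 0 0)], sign=+1
Σ_t [0,0]: t=0:+1/5760 = 1/5760
(3j)²=56/2145 [(4 2 6; 2 0 -2)], sign=+1
⇒ 4πI² = 840/1573
I = (+1)√(840/1573/(4π)) = 0.20614383

0.206144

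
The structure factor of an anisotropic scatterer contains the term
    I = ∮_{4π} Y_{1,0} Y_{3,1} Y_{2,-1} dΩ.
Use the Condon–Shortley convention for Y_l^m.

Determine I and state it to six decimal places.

-0.233597

Rules hold: Σm=0, L=6 even, 2≤2≤4.
N = 3·7·5 = 105
Δ = 2!·0!·4!/7! = 1/105
Racah Σ t=1..1: t=1:−1/4 = -1/4
⇒ 3j(1 3 2; 0 0 0)² = 3/35, sgn -1
Racah Σ t=1..1: t=1:−1/6 = -1/6
⇒ 3j(1 3 2; 0 1 -1)² = 8/105, sgn +1
4πI² = N·(3j₀)²·(3jₘ)² = 24/35
I = -1·√(0.685714/4π) = -0.23359668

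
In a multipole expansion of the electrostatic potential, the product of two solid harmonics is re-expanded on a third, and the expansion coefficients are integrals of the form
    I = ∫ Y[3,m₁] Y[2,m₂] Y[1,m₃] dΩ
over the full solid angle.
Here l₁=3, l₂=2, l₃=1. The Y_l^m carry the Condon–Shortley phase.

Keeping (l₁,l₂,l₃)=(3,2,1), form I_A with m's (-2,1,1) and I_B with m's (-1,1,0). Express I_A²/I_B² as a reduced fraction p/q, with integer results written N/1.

5/4

Shared (l₁,l₂,l₃)=(3,2,1): N and (l;000)² cancel in I_A²/I_B².
A: Δ = 4!·2!·0!/7! = 1/105; Racah Σ t=3..3: t=3:−1/12 = -1/12; ⇒ 3j(3 2 1; -2 1 1)² = 2/21, sgn -1
B: Δ = 4!·2!·0!/7! = 1/105; Racah Σ t=3..3: t=3:−1/6 = -1/6; ⇒ 3j(3 2 1; -1 1 0)² = 8/105, sgn +1
I_A²/I_B² = (2/21)/(8/105) = 5/4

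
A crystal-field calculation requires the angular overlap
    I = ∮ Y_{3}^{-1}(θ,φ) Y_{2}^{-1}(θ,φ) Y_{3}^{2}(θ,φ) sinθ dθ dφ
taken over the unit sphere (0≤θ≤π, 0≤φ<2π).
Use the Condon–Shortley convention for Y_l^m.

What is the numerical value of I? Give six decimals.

0.162868

m-sum 0 ✓  L=8 even ✓  1≤3≤5 ✓
Π(2lᵢ+1) = 7×5×7 = 245
triangle coeff Δ(3,2,3) = 1/3780
Σ_t [0,2]: t=0:+1/24 t=1:−1/4 t=2:+1/24 = -1/6
(3j)²=4/105 [(3 2 3; 0 0 0)], sign=+1
Σ_t [0,1]: t=0:+1/48 t=1:−1/12 = -1/16
(3j)²=1/28 [(3 2 3; -1 -1 2)], sign=+1
⇒ 4πI² = 1/3
I = (+1)√(1/3/(4π)) = 0.16286750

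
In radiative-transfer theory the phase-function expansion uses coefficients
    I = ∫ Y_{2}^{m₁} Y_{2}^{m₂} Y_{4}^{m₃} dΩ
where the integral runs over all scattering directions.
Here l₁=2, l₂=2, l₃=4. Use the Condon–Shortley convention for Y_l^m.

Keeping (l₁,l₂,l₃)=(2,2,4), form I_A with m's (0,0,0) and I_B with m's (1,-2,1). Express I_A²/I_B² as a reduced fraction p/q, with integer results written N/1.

36/5

Shared (l₁,l₂,l₃)=(2,2,4): N and (l;000)² cancel in I_A²/I_B².
A: Δ = 0!·4!·4!/9! = 1/630; Racah Σ t=0..0: t=0:+1/16 = 1/16; ⇒ 3j(2 2 4; 0 0 0)² = 2/35, sgn +1
B: Δ = 0!·4!·4!/9! = 1/630; Racah Σ t=0..0: t=0:+1/144 = 1/144; ⇒ 3j(2 2 4; 1 -2 1)² = 1/126, sgn -1
I_A²/I_B² = (2/35)/(1/126) = 36/5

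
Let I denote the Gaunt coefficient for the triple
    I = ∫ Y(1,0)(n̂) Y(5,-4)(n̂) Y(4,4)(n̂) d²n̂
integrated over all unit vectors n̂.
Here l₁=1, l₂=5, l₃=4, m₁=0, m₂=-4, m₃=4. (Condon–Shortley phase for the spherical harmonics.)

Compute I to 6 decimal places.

Rules hold: Σm=0, L=10 even, 4≤4≤6.
N = 3·11·9 = 297
Δ = 2!·0!·8!/11! = 1/495
Racah Σ t=1..1: t=1:−1/576 = -1/576
⇒ 3j(1 5 4; 0 0 0)² = 5/99, sgn -1
Racah Σ t=1..1: t=1:−1/40320 = -1/40320
⇒ 3j(1 5 4; 0 -4 4)² = 1/55, sgn -1
4πI² = N·(3j₀)²·(3jₘ)² = 3/11
I = +1·√(0.272727/4π) = 0.14731920

0.147319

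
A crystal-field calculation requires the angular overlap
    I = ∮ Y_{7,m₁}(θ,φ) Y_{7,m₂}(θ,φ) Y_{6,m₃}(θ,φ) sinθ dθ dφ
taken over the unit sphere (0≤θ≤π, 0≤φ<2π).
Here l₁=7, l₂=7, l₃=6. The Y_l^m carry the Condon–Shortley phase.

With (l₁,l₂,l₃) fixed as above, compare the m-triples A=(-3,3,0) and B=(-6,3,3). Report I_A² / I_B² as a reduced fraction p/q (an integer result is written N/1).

l's match ⇒ only the (l;m) 3-j factors differ between A and B.
A: triangle coeff Δ(7,7,6) = 1/2444321880; Σ_t [4,8]: t=4:+1/298598400 t=5:−1/10368000 t=6:+1/3317760 t=7:−1/6531840 t=8:+1/92897280 = 197/2985984000; (3j)²=38809/5542680 [(7 7 6; -3 3 0)], sign=+1
B: triangle coeff Δ(7,7,6) = 1/2444321880; Σ_t [7,8]: t=7:−1/130636800 t=8:+1/232243200 = -1/298598400; (3j)²=7/1292 [(7 7 6; -6 3 3)], sign=+1
I_A²/I_B² = (38809/5542680)/(7/1292) = 38809/30030

38809/30030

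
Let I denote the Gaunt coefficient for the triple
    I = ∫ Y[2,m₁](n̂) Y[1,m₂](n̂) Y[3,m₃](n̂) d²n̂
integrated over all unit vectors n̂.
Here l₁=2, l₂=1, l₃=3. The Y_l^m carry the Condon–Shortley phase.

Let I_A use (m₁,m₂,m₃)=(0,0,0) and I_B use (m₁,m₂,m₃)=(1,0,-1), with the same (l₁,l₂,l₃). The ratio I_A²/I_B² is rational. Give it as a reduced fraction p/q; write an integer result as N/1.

Same 2,1,3: normalisation and zero-m 3j drop out of the ratio.
A: Δ: 0! 4! 2! / 7! → 1/105; sum: t=0:+1/4 = 1/4; 3j²(2 1 3; 0 0 0) = Δ·Π!·Σ² = 3/35  (sign -1)
B: Δ: 0! 4! 2! / 7! → 1/105; sum: t=0:+1/6 = 1/6; 3j²(2 1 3; 1 0 -1) = Δ·Π!·Σ² = 8/105  (sign +1)
I_A²/I_B² = (3/35)/(8/105) = 9/8

9/8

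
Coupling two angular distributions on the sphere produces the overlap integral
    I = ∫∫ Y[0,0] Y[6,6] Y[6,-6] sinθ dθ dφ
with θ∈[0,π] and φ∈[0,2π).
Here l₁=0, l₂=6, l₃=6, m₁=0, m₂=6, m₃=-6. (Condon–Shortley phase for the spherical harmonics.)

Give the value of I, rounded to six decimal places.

0.282095

Checks pass: Σm=0; 12 even; l₃=6∈[6,6].
(2·0+1)(2·6+1)(2·6+1) = 169
Δ: 0! 0! 12! / 13! → 1/13
sum: t=0:+1/518400 = 1/518400
3j²(0 6 6; 0 0 0) = Δ·Π!·Σ² = 1/13  (sign +1)
sum: t=0:+1/479001600 = 1/479001600
3j²(0 6 6; 0 6 -6) = Δ·Π!·Σ² = 1/13  (sign +1)
combine: 4πI² = 169·1/13·1/13 = 1/1
take √, sign +1: I = 0.28209479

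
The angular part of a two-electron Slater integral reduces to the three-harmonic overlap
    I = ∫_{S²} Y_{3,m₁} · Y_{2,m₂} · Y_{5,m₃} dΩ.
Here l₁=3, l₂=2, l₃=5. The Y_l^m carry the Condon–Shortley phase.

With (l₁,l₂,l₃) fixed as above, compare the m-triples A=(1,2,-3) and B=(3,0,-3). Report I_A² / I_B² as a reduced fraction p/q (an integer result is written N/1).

Same 3,2,5: normalisation and zero-m 3j drop out of the ratio.
A: Δ: 0! 6! 4! / 11! → 1/2310; sum: t=0:+1/1152 = 1/1152; 3j²(3 2 5; 1 2 -3) = Δ·Π!·Σ² = 1/33  (sign +1)
B: Δ: 0! 6! 4! / 11! → 1/2310; sum: t=0:+1/2880 = 1/2880; 3j²(3 2 5; 3 0 -3) = Δ·Π!·Σ² = 2/165  (sign +1)
I_A²/I_B² = (1/33)/(2/165) = 5/2

5/2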